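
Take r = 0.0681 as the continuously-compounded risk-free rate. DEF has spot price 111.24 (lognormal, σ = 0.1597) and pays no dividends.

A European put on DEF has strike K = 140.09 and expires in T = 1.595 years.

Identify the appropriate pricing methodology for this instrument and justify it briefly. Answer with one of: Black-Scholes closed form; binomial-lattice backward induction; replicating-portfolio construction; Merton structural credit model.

framework: Black-Scholes closed form

Key observation: the instrument is a plain European put (strike 140.09) on a lognormal asset; the exact continuous-time formula applies directly.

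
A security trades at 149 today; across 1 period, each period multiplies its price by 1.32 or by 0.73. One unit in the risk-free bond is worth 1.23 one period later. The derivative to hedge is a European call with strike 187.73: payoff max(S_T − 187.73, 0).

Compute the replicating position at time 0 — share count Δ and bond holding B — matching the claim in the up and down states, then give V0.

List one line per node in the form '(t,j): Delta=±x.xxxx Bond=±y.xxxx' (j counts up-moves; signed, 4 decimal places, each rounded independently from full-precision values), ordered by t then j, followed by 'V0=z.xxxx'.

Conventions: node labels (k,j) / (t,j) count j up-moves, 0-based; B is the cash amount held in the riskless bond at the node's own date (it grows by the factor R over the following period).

Arbitrage-free pricing uses the up-move probability p* = (R−d)/(u−d) = 0.8475, discounting each step at R = 1.23.
Terminal payoffs: V(1,0)=0.0000, V(1,1)=8.9500
Node (0,0) S=149.0000: V=(p*·8.9500+(1−p*)·0.0000)/1.23=6.1665; Δ=(8.9500−0.0000)/(196.6800−108.7700)=0.1018; B=V−Δ·S=-9.0030
Sanity check at the root: Δ(0,0)·S0 + B(0,0) reproduces V0 = 6.1665.

(0,0): Delta=0.1018 Bond=-9.0030
V0=6.1665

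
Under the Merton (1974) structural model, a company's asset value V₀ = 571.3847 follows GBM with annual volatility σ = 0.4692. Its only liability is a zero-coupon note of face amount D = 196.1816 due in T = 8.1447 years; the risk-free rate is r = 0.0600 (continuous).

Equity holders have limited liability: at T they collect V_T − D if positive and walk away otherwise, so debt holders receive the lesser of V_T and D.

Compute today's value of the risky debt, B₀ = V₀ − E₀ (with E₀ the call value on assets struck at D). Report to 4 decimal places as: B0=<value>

Equity is a call on the firm's assets struck at D = 196.1816:
d₁ = [ln(V₀/D) + (r + σ²/2)T] / (σ√T)
   = [ln(571.3847/196.1816) + (0.0600 + 0.5·0.4692²)·8.1447] / (0.4692·√8.1447)
   = [1.069022 + 1.385204] / 1.339046 = 1.832817
d₂ = d₁ − σ√T = 1.832817 − 1.339046 = 0.493771
N(d₁) = 0.966585,  N(d₂) = 0.689266,  e^(−rT) = 0.613434
E₀ = V₀·N(d₁) − D·e^(−rT)·N(d₂)
   = 571.3847·0.966585 − 196.1816·0.613434·0.689266 = 469.342545
B₀ = V₀ − E₀ = 571.3847 − 469.342545 = 102.042155

B0=102.0422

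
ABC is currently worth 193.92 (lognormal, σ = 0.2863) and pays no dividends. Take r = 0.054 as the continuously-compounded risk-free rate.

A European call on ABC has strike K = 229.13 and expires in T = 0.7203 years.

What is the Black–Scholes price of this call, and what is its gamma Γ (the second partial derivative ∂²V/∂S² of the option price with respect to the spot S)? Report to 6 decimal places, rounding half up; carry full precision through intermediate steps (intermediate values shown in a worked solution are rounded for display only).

σ√T = 0.2863·√0.7203 = 0.242984
d₁ = (ln(S/K) + (r+σ²/2)T) / (σ√T) = (ln(193.92/229.13) + (0.054+0.2863²/2)·0.7203) / 0.242984 = (-0.166844 + 0.068417) / 0.242984 = -0.405076
d₂ = d₁ − σ√T = -0.405076 − 0.242984 = -0.648060
e^{−rT} = 0.961851
N(d₁) = 0.342711,  N(d₂) = 0.258473
Call price V = S·N(d₁) − K·e^{−rT}·N(d₂) = 66.458515 − 56.964592 = 9.493924
φ(d₁) = (1/√(2π))·e^{−d₁²/2} = 0.367518
Γ = φ(d₁) / (S·σ·√T) = 0.007800

price = 9.493924
Γ = 0.007800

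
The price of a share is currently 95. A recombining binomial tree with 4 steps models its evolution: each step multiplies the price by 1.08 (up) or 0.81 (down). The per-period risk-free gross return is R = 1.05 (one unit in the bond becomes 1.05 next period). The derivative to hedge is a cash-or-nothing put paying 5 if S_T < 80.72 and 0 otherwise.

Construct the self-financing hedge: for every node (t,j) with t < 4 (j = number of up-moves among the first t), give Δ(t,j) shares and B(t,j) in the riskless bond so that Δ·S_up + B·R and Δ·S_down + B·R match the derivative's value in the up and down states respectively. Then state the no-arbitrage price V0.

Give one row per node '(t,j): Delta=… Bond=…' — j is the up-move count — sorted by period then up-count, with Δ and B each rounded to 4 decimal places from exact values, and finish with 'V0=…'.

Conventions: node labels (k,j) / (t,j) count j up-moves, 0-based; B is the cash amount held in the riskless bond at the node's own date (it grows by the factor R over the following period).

(0,0): Delta=-0.0443 Bond=4.4746
(1,0): Delta=-0.1725 Bond=14.5573
(1,1): Delta=-0.0323 Bond=3.4660
(2,0): Delta=0.0000 Bond=4.5351
(2,1): Delta=-0.1886 Bond=16.6289
(2,2): Delta=-0.0177 Bond=2.0156
(3,0): Delta=0.0000 Bond=4.7619
(3,1): Delta=0.0000 Bond=4.7619
(3,2): Delta=-0.2063 Bond=19.0476
(3,3): Delta=0.0000 Bond=0.0000
V0=0.2614

Under the risk-neutral measure, an up-move has probability p* = (R−d)/(u−d) = 0.8889 and values discount at R = 1.05.
Terminal payoffs: V(4,0)=5.0000, V(4,1)=5.0000, V(4,2)=5.0000, V(4,3)=0.0000, V(4,4)=0.0000
  t=3,j=0: stock 50.4869 → up 54.5258 (V=5.0000), down 40.8944 (V=5.0000). Price 4.7619; hedge Δ=0.0000, bond B=4.7619.
  t=3,j=1: stock 67.3159 → up 72.7011 (V=5.0000), down 54.5258 (V=5.0000). Price 4.7619; hedge Δ=0.0000, bond B=4.7619.
  t=3,j=2: stock 89.7545 → up 96.9348 (V=0.0000), down 72.7011 (V=5.0000). Price 0.5291; hedge Δ=-0.2063, bond B=19.0476.
  t=3,j=3: stock 119.6726 → up 129.2465 (V=0.0000), down 96.9348 (V=0.0000). Price 0.0000; hedge Δ=0.0000, bond B=0.0000.
  t=2,j=0: stock 62.3295 → up 67.3159 (V=4.7619), down 50.4869 (V=4.7619). Price 4.5351; hedge Δ=0.0000, bond B=4.5351.
  t=2,j=1: stock 83.1060 → up 89.7545 (V=0.5291), down 67.3159 (V=4.7619). Price 0.9518; hedge Δ=-0.1886, bond B=16.6289.
  t=2,j=2: stock 110.8080 → up 119.6726 (V=0.0000), down 89.7545 (V=0.5291). Price 0.0560; hedge Δ=-0.0177, bond B=2.0156.
  t=1,j=0: stock 76.9500 → up 83.1060 (V=0.9518), down 62.3295 (V=4.5351). Price 1.2857; hedge Δ=-0.1725, bond B=14.5573.
  t=1,j=1: stock 102.6000 → up 110.8080 (V=0.0560), down 83.1060 (V=0.9518). Price 0.1481; hedge Δ=-0.0323, bond B=3.4660.
  t=0,j=0: stock 95.0000 → up 102.6000 (V=0.1481), down 76.9500 (V=1.2857). Price 0.2614; hedge Δ=-0.0443, bond B=4.4746.
Verification: the root portfolio costs Δ(0,0)·S0 + B(0,0) = 0.2614, matching V0.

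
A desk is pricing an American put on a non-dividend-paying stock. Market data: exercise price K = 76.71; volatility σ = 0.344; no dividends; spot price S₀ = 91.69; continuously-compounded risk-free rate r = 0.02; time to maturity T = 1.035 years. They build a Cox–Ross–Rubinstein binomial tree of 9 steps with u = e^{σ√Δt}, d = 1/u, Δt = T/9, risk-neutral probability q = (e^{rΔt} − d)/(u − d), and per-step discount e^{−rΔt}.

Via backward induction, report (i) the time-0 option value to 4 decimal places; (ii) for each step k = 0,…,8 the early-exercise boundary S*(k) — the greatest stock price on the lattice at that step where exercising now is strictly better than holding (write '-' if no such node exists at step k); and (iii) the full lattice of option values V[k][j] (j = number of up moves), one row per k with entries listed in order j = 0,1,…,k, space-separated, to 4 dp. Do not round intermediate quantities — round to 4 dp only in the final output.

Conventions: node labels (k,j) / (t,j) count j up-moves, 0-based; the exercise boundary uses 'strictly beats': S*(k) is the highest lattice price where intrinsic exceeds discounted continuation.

Δt=0.11500  u=1.12373  d=0.88989  q=0.48072  discount=0.99770
step 9 (expiry): payoffs max(K−S,0) = 44.6211 36.1890 25.5410 12.0951 0.0000 0.0000 0.0000 0.0000 0.0000 0.0000
step 8: (k=8,j=0): S=36.0593, K−S=40.6507, hold=40.4745 ⇒ V=40.6507 exercise | (k=8,j=1): S=45.5348, K−S=31.1752, hold=30.9990 ⇒ V=31.1752 exercise | (k=8,j=2): S=57.5002, K−S=19.2098, hold=19.0335 ⇒ V=19.2098 exercise | (k=8,j=3): S=72.6099, K−S=4.1001, hold=6.2664 ⇒ V=6.2664 continue | (k=8,j=4): S=91.6900, K−S=0.0000, hold=0.0000 ⇒ V=0.0000 continue | (k=8,j=5): S=115.7839, K−S=0.0000, hold=0.0000 ⇒ V=0.0000 continue | (k=8,j=6): S=146.2091, K−S=0.0000, hold=0.0000 ⇒ V=0.0000 continue | (k=8,j=7): S=184.6293, K−S=0.0000, hold=0.0000 ⇒ V=0.0000 continue | (k=8,j=8): S=233.1453, K−S=0.0000, hold=0.0000 ⇒ V=0.0000 continue  boundary S*=57.5002
step 7: (k=7,j=0): S=40.5210, K−S=36.1890, hold=36.0128 ⇒ V=36.1890 exercise | (k=7,j=1): S=51.1690, K−S=25.5410, hold=25.3648 ⇒ V=25.5410 exercise | (k=7,j=2): S=64.6149, K−S=12.0951, hold=12.9578 ⇒ V=12.9578 continue | (k=7,j=3): S=81.5941, K−S=0.0000, hold=3.2465 ⇒ V=3.2465 continue | (k=7,j=4): S=103.0351, K−S=0.0000, hold=0.0000 ⇒ V=0.0000 continue | (k=7,j=5): S=130.1102, K−S=0.0000, hold=0.0000 ⇒ V=0.0000 continue | (k=7,j=6): S=164.2999, K−S=0.0000, hold=0.0000 ⇒ V=0.0000 continue | (k=7,j=7): S=207.4740, K−S=0.0000, hold=0.0000 ⇒ V=0.0000 continue  boundary S*=51.1690
step 6: (k=6,j=0): S=45.5348, K−S=31.1752, hold=30.9990 ⇒ V=31.1752 exercise | (k=6,j=1): S=57.5002, K−S=19.2098, hold=19.4473 ⇒ V=19.4473 continue | (k=6,j=2): S=72.6099, K−S=4.1001, hold=8.2704 ⇒ V=8.2704 continue | (k=6,j=3): S=91.6900, K−S=0.0000, hold=1.6820 ⇒ V=1.6820 continue | (k=6,j=4): S=115.7839, K−S=0.0000, hold=0.0000 ⇒ V=0.0000 continue | (k=6,j=5): S=146.2091, K−S=0.0000, hold=0.0000 ⇒ V=0.0000 continue | (k=6,j=6): S=184.6293, K−S=0.0000, hold=0.0000 ⇒ V=0.0000 continue  boundary S*=45.5348
step 5: (k=5,j=0): S=51.1690, K−S=25.5410, hold=25.4787 ⇒ V=25.5410 exercise | (k=5,j=1): S=64.6149, K−S=12.0951, hold=14.0421 ⇒ V=14.0421 continue | (k=5,j=2): S=81.5941, K−S=0.0000, hold=5.0915 ⇒ V=5.0915 continue | (k=5,j=3): S=103.0351, K−S=0.0000, hold=0.8714 ⇒ V=0.8714 continue | (k=5,j=4): S=130.1102, K−S=0.0000, hold=0.0000 ⇒ V=0.0000 continue | (k=5,j=5): S=164.2999, K−S=0.0000, hold=0.0000 ⇒ V=0.0000 continue  boundary S*=51.1690
step 4: (k=4,j=0): S=57.5002, K−S=19.2098, hold=19.9673 ⇒ V=19.9673 continue | (k=4,j=1): S=72.6099, K−S=4.1001, hold=9.7170 ⇒ V=9.7170 continue | (k=4,j=2): S=91.6900, K−S=0.0000, hold=3.0558 ⇒ V=3.0558 continue | (k=4,j=3): S=115.7839, K−S=0.0000, hold=0.4515 ⇒ V=0.4515 continue | (k=4,j=4): S=146.2091, K−S=0.0000, hold=0.0000 ⇒ V=0.0000 continue  boundary S*=-
step 3: (k=3,j=0): S=64.6149, K−S=12.0951, hold=15.0053 ⇒ V=15.0053 continue | (k=3,j=1): S=81.5941, K−S=0.0000, hold=6.4999 ⇒ V=6.4999 continue | (k=3,j=2): S=103.0351, K−S=0.0000, hold=1.7997 ⇒ V=1.7997 continue | (k=3,j=3): S=130.1102, K−S=0.0000, hold=0.2339 ⇒ V=0.2339 continue  boundary S*=-
step 2: (k=2,j=0): S=72.6099, K−S=4.1001, hold=10.8915 ⇒ V=10.8915 continue | (k=2,j=1): S=91.6900, K−S=0.0000, hold=4.2307 ⇒ V=4.2307 continue | (k=2,j=2): S=115.7839, K−S=0.0000, hold=1.0446 ⇒ V=1.0446 continue  boundary S*=-
step 1: (k=1,j=0): S=81.5941, K−S=0.0000, hold=7.6719 ⇒ V=7.6719 continue | (k=1,j=1): S=103.0351, K−S=0.0000, hold=2.6929 ⇒ V=2.6929 continue  boundary S*=-
step 0: (k=0,j=0): S=91.6900, K−S=0.0000, hold=5.2663 ⇒ V=5.2663 continue  boundary S*=-

price = 5.2663
boundary = - - - - - 51.1690 45.5348 51.1690 57.5002
tree:
5.2663
7.6719 2.6929
10.8915 4.2307 1.0446
15.0053 6.4999 1.7997 0.2339
19.9673 9.7170 3.0558 0.4515 0.0000
25.5410 14.0421 5.0915 0.8714 0.0000 0.0000
31.1752 19.4473 8.2704 1.6820 0.0000 0.0000 0.0000
36.1890 25.5410 12.9578 3.2465 0.0000 0.0000 0.0000 0.0000
40.6507 31.1752 19.2098 6.2664 0.0000 0.0000 0.0000 0.0000 0.0000
44.6211 36.1890 25.5410 12.0951 0.0000 0.0000 0.0000 0.0000 0.0000 0.0000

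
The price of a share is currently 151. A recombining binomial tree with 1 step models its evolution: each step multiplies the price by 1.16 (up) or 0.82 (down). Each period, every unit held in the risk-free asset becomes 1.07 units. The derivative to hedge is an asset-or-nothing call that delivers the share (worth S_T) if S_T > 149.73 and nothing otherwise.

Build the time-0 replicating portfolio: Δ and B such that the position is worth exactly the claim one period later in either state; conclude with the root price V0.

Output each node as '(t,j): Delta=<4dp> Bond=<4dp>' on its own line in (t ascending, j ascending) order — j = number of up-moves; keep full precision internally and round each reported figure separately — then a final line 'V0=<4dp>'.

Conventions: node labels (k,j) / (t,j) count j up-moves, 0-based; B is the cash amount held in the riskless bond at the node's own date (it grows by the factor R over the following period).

(0,0): Delta=3.4118 Bond=-394.8081
V0=120.3683

No-arbitrage ⇒ martingale measure with p* = (R−d)/(u−d) = 0.7353.
Expiry values: V(1,0)=0.0000, V(1,1)=175.1600
  t=0,j=0: stock 151.0000 → up 175.1600 (V=175.1600), down 123.8200 (V=0.0000). Price 120.3683; hedge Δ=3.4118, bond B=-394.8081.
Check: Δ(0,0)·S0 + B(0,0) = 120.3683 = V0.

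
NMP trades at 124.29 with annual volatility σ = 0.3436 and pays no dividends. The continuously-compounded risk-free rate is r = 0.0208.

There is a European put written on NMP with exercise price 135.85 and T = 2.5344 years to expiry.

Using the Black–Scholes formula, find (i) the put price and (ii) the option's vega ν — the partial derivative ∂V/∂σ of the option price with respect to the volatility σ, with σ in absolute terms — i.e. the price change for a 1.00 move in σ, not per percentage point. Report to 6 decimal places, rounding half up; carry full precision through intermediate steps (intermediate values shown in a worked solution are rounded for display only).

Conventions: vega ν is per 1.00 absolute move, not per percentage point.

price = 29.632915
ν = 77.259731

σ√T = 0.3436·√2.5344 = 0.547004
d₁ = (ln(S/K) + (r+σ²/2)T) / (σ√T) = (ln(124.29/135.85) + (0.0208+0.3436²/2)·2.5344) / 0.547004 = (-0.088934 + 0.202322) / 0.547004 = 0.207290
d₂ = d₁ − σ√T = 0.207290 − 0.547004 = -0.339714
e^{−rT} = 0.948650
N(−d₁) = 0.417892,  N(−d₂) = 0.632964
Put price V = K·e^{−rT}·N(−d₂) − S·N(−d₁) = 81.572669 − 51.939753 = 29.632915
φ(d₁) = (1/√(2π))·e^{−d₁²/2} = 0.390463
ν = S·φ(d₁)·√T = 77.259731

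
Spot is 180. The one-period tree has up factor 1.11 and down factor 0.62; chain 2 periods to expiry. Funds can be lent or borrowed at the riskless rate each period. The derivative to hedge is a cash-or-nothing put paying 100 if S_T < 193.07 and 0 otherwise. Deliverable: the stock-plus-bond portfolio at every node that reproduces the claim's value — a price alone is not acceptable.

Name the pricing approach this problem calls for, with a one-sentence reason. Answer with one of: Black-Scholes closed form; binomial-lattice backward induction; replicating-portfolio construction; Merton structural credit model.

Key observation: what is demanded is not a single number but the (Δ, B) position at each node of the 1.11/0.62 tree starting at 180; constructing those positions is the replicating-portfolio method.

framework: replicating-portfolio construction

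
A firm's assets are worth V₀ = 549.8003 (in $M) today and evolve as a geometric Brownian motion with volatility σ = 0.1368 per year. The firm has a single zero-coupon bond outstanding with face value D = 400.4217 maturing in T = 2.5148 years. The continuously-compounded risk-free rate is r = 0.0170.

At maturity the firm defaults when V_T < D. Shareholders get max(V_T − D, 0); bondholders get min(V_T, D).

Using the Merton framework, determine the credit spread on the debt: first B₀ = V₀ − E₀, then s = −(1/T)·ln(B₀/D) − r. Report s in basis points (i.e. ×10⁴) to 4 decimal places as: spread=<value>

spread=20.8451

Equity is a call on the firm's assets struck at D = 400.4217:
d₁ = [ln(V₀/D) + (r + σ²/2)T] / (σ√T)
   = [ln(549.8003/400.4217) + (0.0170 + 0.5·0.1368²)·2.5148] / (0.1368·√2.5148)
   = [0.317037 + 0.066283] / 0.216939 = 1.766946
d₂ = d₁ − σ√T = 1.766946 − 0.216939 = 1.550007
N(d₁) = 0.961381,  N(d₂) = 0.939430,  e^(−rT) = 0.958149
E₀ = V₀·N(d₁) − D·e^(−rT)·N(d₂)
   = 549.8003·0.961381 − 400.4217·0.958149·0.939430 = 168.142454
B₀ = V₀ − E₀ = 549.8003 − 168.142454 = 381.657846
spread = −(1/T)·ln(B₀/D) − r = −(1/2.5148)·ln(381.657846/400.4217) − 0.0170 = 0.00208451
in basis points: 0.00208451 × 10⁴ = 20.8451 bp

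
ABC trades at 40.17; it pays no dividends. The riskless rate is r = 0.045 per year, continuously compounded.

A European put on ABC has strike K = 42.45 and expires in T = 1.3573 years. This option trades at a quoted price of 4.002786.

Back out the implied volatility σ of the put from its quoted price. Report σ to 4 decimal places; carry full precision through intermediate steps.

sigma = 0.2219

At σ = 0.2219 the Black–Scholes value reproduces the quote:
σ√T = 0.2219·√1.3573 = 0.258521
d₁ = (ln(S/K) + (r+σ²/2)T) / (σ√T) = (ln(40.17/42.45) + (0.045+0.2219²/2)·1.3573) / 0.258521 = (-0.055206 + 0.094495) / 0.258521 = 0.151974
d₂ = d₁ − σ√T = 0.151974 − 0.258521 = -0.106546
e^{−rT} = 0.940749
N(−d₁) = 0.439604,  N(−d₂) = 0.542426
V = K·e^{−rT}·N(−d₂) − S·N(−d₁) = 21.661662 − 17.658877 = 4.002786 (the quoted price), and the Black–Scholes price is strictly increasing in σ, so σ is unique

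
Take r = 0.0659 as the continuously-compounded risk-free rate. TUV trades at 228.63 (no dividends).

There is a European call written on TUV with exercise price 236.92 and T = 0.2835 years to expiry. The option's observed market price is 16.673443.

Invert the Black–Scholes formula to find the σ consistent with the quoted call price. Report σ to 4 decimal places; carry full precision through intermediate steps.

At σ = 0.3796 the Black–Scholes value reproduces the quote:
σ√T = 0.3796·√0.2835 = 0.202117
d₁ = (ln(S/K) + (r+σ²/2)T) / (σ√T) = (ln(228.63/236.92) + (0.0659+0.3796²/2)·0.2835) / 0.202117 = (-0.035618 + 0.039108) / 0.202117 = 0.017271
d₂ = d₁ − σ√T = 0.017271 − 0.202117 = -0.184846
e^{−rT} = 0.981491
N(d₁) = 0.506890,  N(d₂) = 0.426675
V = S·N(d₁) − K·e^{−rT}·N(d₂) = 115.890196 − 99.216753 = 16.673443 (the observed quote) — the price is monotone increasing in volatility, hence this σ is the only solution

sigma = 0.3796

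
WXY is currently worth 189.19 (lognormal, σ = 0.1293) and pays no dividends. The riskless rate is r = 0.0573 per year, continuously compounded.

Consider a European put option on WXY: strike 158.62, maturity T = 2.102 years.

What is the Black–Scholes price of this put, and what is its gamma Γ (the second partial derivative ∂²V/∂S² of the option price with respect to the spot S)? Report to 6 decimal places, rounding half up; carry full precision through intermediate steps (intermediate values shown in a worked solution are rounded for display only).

σ√T = 0.1293·√2.102 = 0.187463
d₁ = (ln(S/K) + (r+σ²/2)T) / (σ√T) = (ln(189.19/158.62) + (0.0573+0.1293²/2)·2.102) / 0.187463 = (0.176240 + 0.138016) / 0.187463 = 1.676366
d₂ = d₁ − σ√T = 1.676366 − 0.187463 = 1.488903
e^{−rT} = 0.886526
N(−d₁) = 0.046833,  N(−d₂) = 0.068256
Put price V = K·e^{−rT}·N(−d₂) − S·N(−d₁) = 9.598269 − 8.860383 = 0.737886
φ(d₁) = (1/√(2π))·e^{−d₁²/2} = 0.097877
Γ = φ(d₁) / (S·σ·√T) = 0.002760

price = 0.737886
Γ = 0.002760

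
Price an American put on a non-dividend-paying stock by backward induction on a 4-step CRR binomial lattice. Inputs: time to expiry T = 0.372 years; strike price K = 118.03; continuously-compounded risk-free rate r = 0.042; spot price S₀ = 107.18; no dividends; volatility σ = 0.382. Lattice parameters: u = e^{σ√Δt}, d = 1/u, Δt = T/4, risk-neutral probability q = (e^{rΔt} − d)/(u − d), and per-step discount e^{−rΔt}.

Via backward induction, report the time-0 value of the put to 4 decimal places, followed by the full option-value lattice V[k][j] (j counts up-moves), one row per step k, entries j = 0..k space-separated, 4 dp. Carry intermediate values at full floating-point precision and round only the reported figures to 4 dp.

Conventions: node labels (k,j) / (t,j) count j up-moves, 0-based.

price = 16.3553
tree:
16.3553
23.8235 8.6407
33.1260 14.2417 2.8258
42.4625 22.6360 5.5371 0.0000
50.7722 33.1260 10.8500 0.0000 0.0000

Δt=0.09300  u=1.12355  d=0.89004  q=0.48767  discount=0.99610
step 4 (expiry): payoffs max(K−S,0) = 50.7722 33.1260 10.8500 0.0000 0.0000
k=3: (k=3,j=0): S=75.5675, K−S=42.4625, hold=42.0023 ⇒ V=42.4625 exercise | (k=3,j=1): S=95.3940, K−S=22.6360, hold=22.1759 ⇒ V=22.6360 exercise | (k=3,j=2): S=120.4222, K−S=0.0000, hold=5.5371 ⇒ V=5.5371 continue | (k=3,j=3): S=152.0171, K−S=0.0000, hold=0.0000 ⇒ V=0.0000 continue
k=2: (k=2,j=0): S=84.9040, K−S=33.1260, hold=32.6659 ⇒ V=33.1260 exercise | (k=2,j=1): S=107.1800, K−S=10.8500, hold=14.2417 ⇒ V=14.2417 continue | (k=2,j=2): S=135.3005, K−S=0.0000, hold=2.8258 ⇒ V=2.8258 continue
k=1: (k=1,j=0): S=95.3940, K−S=22.6360, hold=23.8235 ⇒ V=23.8235 continue | (k=1,j=1): S=120.4222, K−S=0.0000, hold=8.6407 ⇒ V=8.6407 continue
k=0: (k=0,j=0): S=107.1800, K−S=10.8500, hold=16.3553 ⇒ V=16.3553 continue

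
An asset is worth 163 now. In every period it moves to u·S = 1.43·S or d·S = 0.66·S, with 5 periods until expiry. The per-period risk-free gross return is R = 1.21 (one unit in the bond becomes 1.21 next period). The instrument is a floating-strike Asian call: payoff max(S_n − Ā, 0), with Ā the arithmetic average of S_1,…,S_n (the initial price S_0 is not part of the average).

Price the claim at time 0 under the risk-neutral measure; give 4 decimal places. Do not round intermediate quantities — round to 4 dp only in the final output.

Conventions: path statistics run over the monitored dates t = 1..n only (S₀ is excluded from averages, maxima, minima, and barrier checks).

price = 51.8918

Set p* = 0.7143 (from d < R < u); the path-dependent value is the discounted p*-expectation over all price paths.
Enumerate all 2^5 = 32 price paths (U = up ×1.43, D = down ×0.66); each path with k up-moves has probability p*^k·(1−p*)^(5−k).
DDDDD: Ā=55.3573, payoff=0.0000, prob=0.001904
UDDDD: Ā=119.9408, payoff=0.0000, prob=0.004760
DUDDD: Ā=94.8388, payoff=0.0000, prob=0.004760
UUDDD: Ā=205.4841, payoff=0.0000, prob=0.011900
DDUDD: Ā=78.2715, payoff=0.0000, prob=0.004760
UDUDD: Ā=169.5882, payoff=0.0000, prob=0.011900
DUUDD: Ā=144.4862, payoff=0.0000, prob=0.011900
UUUDD: Ā=313.0535, payoff=0.0000, prob=0.029750
DDDUD: Ā=67.3371, payoff=0.0000, prob=0.004760
UDDUD: Ā=145.8970, payoff=0.0000, prob=0.011900
DUDUD: Ā=120.7950, payoff=0.0000, prob=0.011900
UUDUD: Ā=261.7224, payoff=0.0000, prob=0.029750
DDUUD: Ā=104.2276, payoff=0.0000, prob=0.011900
UDUUD: Ā=225.8266, payoff=0.0000, prob=0.029750
DUUUD: Ā=200.7246, payoff=6.9023, prob=0.029750
UUUUD: Ā=434.9032, payoff=14.9550, prob=0.074374
DDDDU: Ā=60.1203, payoff=0.0000, prob=0.004760
UDDDU: Ā=130.2607, payoff=0.0000, prob=0.011900
DUDDU: Ā=105.1587, payoff=0.0000, prob=0.011900
UUDDU: Ā=227.8439, payoff=0.0000, prob=0.029750
DDUDU: Ā=88.5914, payoff=7.2364, prob=0.011900
UDUDU: Ā=191.9481, payoff=15.6788, prob=0.029750
DUUDU: Ā=166.8461, payoff=40.7808, prob=0.029750
UUUDU: Ā=361.4998, payoff=88.3585, prob=0.074374
DDDUU: Ā=77.6570, payoff=18.1708, prob=0.011900
UDDUU: Ā=168.2568, payoff=39.3701, prob=0.029750
DUDUU: Ā=143.1548, payoff=64.4721, prob=0.029750
UUDUU: Ā=310.1687, payoff=139.6896, prob=0.074374
DDUUU: Ā=126.5875, payoff=81.0394, prob=0.029750
UDUUU: Ā=274.2728, payoff=175.5854, prob=0.074374
DUUUU: Ā=249.1708, payoff=200.6874, prob=0.074374
UUUUU: Ā=539.8701, payoff=434.8227, prob=0.185934
Price = Σ prob·payoff / R^5 = 134.593868 / 2.593742 = 51.8918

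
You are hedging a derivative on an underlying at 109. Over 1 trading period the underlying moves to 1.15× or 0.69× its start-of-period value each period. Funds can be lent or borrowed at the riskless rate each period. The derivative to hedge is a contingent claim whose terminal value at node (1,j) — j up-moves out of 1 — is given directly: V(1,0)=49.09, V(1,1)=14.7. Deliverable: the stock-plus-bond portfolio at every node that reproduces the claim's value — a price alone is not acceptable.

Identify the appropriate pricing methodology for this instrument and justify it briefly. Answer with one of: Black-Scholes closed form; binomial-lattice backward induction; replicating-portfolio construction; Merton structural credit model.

Key observation: the mandate to exhibit the hedge at every date and state singles out the replicating-portfolio construction on the 1-period tree with factors 1.15 and 0.69 from 109.

framework: replicating-portfolio construction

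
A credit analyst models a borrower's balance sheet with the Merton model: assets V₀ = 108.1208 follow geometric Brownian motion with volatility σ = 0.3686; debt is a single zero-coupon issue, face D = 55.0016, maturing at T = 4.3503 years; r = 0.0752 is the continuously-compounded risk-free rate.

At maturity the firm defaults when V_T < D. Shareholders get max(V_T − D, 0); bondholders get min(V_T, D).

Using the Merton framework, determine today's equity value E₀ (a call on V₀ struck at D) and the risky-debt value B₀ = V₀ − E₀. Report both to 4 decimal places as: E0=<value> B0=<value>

E0=70.6221 B0=37.4987

Equity is a call on the firm's assets struck at D = 55.0016:
d₁ = [ln(V₀/D) + (r + σ²/2)T] / (σ√T)
   = [ln(108.1208/55.0016) + (0.0752 + 0.5·0.3686²)·4.3503] / (0.3686·√4.3503)
   = [0.675887 + 0.622671] / 0.768803 = 1.689066
d₂ = d₁ − σ√T = 1.689066 − 0.768803 = 0.920263
N(d₁) = 0.954397,  N(d₂) = 0.821282,  e^(−rT) = 0.720981
E₀ = V₀·N(d₁) − D·e^(−rT)·N(d₂)
   = 108.1208·0.954397 − 55.0016·0.720981·0.821282 = 70.622085
B₀ = V₀ − E₀ = 108.1208 − 70.622085 = 37.498715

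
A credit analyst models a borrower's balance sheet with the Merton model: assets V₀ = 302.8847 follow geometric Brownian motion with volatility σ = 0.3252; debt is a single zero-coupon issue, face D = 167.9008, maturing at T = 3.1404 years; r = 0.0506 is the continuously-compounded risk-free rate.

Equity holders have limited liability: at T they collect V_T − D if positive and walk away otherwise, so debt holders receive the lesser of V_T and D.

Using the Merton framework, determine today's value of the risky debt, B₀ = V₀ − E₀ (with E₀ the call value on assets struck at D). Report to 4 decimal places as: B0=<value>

Apply the equity-as-call identities (strike 167.9008, horizon 3.1404 years):
d₁ = [ln(V₀/D) + (r + σ²/2)T] / (σ√T)
   = [ln(302.8847/167.9008) + (0.0506 + 0.5·0.3252²)·3.1404] / (0.3252·√3.1404)
   = [0.589979 + 0.324961] / 0.576293 = 1.587631
d₂ = d₁ − σ√T = 1.587631 − 0.576293 = 1.011338
N(d₁) = 0.943815,  N(d₂) = 0.844073,  e^(−rT) = 0.853078
E₀ = V₀·N(d₁) − D·e^(−rT)·N(d₂)
   = 302.8847·0.943815 − 167.9008·0.853078·0.844073 = 164.968513
B₀ = V₀ − E₀ = 302.8847 − 164.968513 = 137.916187

B0=137.9162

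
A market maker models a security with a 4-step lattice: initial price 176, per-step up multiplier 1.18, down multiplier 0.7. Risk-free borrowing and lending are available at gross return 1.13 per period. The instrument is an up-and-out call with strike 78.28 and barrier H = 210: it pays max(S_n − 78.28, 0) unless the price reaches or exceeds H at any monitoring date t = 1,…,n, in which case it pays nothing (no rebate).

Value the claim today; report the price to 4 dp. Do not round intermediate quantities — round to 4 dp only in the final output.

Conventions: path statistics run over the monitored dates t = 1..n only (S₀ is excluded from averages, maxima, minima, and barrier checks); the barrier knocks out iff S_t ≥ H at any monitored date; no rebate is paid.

price = 12.5199

Under the martingale measure an up-move has probability p* = 0.8958; value the claim as the probability-weighted average of per-path payoffs, discounted 4 periods at R = 1.13.
Enumerate all 2^4 = 16 price paths (U = up ×1.18, D = down ×0.7); each path with k up-moves has probability p*^k·(1−p*)^(4−k).
DDDD: M=123.2000, payoff=0.0000, prob=0.000118
UDDD: M=207.6800, payoff=0.0000, prob=0.001013
DUDD: M=145.3760, payoff=0.0000, prob=0.001013
UUDD: M=245.0624, payoff=0.0000, prob=0.008708
DDUD: M=123.2000, payoff=0.0000, prob=0.001013
UDUD: M=207.6800, payoff=41.8006, prob=0.008708
DUUD: M=171.5437, payoff=41.8006, prob=0.008708
UUUD: M=289.1736, payoff=0.0000, prob=0.074888
DDDU: M=123.2000, payoff=0.0000, prob=0.001013
UDDU: M=207.6800, payoff=41.8006, prob=0.008708
DUDU: M=145.3760, payoff=41.8006, prob=0.008708
UUDU: M=245.0624, payoff=0.0000, prob=0.074888
DDUU: M=123.2000, payoff=41.8006, prob=0.008708
UDUU: M=207.6800, payoff=124.1415, prob=0.074888
DUUU: M=202.4215, payoff=124.1415, prob=0.074888
UUUU: M=341.2249, payoff=0.0000, prob=0.644034
Price = Σ prob·payoff / R^4 = 20.413316 / 1.630474 = 12.5199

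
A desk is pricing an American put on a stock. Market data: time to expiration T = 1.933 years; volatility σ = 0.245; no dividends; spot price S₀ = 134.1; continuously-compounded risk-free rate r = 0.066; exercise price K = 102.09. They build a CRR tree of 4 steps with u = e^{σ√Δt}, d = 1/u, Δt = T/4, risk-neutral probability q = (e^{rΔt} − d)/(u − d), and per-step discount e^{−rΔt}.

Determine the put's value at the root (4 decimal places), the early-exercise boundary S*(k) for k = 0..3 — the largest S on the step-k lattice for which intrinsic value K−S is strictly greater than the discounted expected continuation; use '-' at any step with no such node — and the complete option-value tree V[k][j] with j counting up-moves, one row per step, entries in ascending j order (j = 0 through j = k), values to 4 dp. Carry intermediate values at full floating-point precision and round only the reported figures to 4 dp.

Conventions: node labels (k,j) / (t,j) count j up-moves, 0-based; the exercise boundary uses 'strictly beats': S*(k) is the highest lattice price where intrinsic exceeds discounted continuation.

price = 2.6432
boundary = - - - 80.4505
tree:
2.6432
5.4196 0.5468
10.9405 1.2608 0.0000
21.6395 2.9067 0.0000 0.0000
34.2381 6.7016 0.0000 0.0000 0.0000

Δt=0.48325  u=1.18568  d=0.84340  q=0.55221  discount=0.96861
step 4 (expiry): payoffs max(K−S,0) = 34.2381 6.7016 0.0000 0.0000 0.0000
step 3: (k=3,j=0): S=80.4505, K−S=21.6395, hold=18.4348 ⇒ V=21.6395 exercise | (k=3,j=1): S=113.0999, K−S=0.0000, hold=2.9067 ⇒ V=2.9067 continue | (k=3,j=2): S=158.9994, K−S=0.0000, hold=0.0000 ⇒ V=0.0000 continue | (k=3,j=3): S=223.5264, K−S=0.0000, hold=0.0000 ⇒ V=0.0000 continue  boundary S*=80.4505
step 2: (k=2,j=0): S=95.3884, K−S=6.7016, hold=10.9405 ⇒ V=10.9405 continue | (k=2,j=1): S=134.1000, K−S=0.0000, hold=1.2608 ⇒ V=1.2608 continue | (k=2,j=2): S=188.5221, K−S=0.0000, hold=0.0000 ⇒ V=0.0000 continue  boundary S*=-
step 1: (k=1,j=0): S=113.0999, K−S=0.0000, hold=5.4196 ⇒ V=5.4196 continue | (k=1,j=1): S=158.9994, K−S=0.0000, hold=0.5468 ⇒ V=0.5468 continue  boundary S*=-
step 0: (k=0,j=0): S=134.1000, K−S=0.0000, hold=2.6432 ⇒ V=2.6432 continue  boundary S*=-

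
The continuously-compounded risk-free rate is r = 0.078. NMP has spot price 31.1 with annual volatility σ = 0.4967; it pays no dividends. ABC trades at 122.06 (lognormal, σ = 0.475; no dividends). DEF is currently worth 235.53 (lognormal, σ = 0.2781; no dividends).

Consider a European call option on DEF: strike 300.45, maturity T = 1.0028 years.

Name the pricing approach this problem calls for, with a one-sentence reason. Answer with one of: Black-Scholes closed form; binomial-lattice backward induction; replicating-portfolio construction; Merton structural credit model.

Key observation: the strike-300.45 call on DEF is European-exercise on a continuously-modelled lognormal underlying, so its value is a single closed-form evaluation.

framework: Black-Scholes closed form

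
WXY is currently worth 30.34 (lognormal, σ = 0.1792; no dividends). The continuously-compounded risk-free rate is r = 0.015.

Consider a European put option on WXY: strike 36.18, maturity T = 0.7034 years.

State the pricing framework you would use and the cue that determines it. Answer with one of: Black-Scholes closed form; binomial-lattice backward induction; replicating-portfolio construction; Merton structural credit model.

framework: Black-Scholes closed form

Key observation: the strike-36.18 put on WXY is European-exercise on a continuously-modelled lognormal underlying, so its value is a single closed-form evaluation.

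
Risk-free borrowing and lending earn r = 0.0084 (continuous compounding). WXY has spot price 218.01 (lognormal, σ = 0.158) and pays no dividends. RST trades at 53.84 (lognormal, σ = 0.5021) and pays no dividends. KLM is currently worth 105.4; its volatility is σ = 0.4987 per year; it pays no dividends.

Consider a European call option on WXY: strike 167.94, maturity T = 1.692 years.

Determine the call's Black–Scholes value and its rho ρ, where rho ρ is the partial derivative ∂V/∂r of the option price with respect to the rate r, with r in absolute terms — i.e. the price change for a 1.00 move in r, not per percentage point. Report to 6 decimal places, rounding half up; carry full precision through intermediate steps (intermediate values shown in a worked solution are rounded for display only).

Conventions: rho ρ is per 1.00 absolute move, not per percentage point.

price = 54.070111
ρ = 249.825304

σ√T = 0.158·√1.692 = 0.205522
d₁ = (ln(S/K) + (r+σ²/2)T) / (σ√T) = (ln(218.01/167.94) + (0.0084+0.158²/2)·1.692) / 0.205522 = (0.260934 + 0.035332) / 0.205522 = 1.441535
d₂ = d₁ − σ√T = 1.441535 − 0.205522 = 1.236014
e^{−rT} = 0.985888
N(d₁) = 0.925283,  N(d₂) = 0.891773
Call price V = S·N(d₁) − K·e^{−rT}·N(d₂) = 201.721001 − 147.650889 = 54.070111
ρ = K·T·e^{−rT}·N(d₂) = 249.825304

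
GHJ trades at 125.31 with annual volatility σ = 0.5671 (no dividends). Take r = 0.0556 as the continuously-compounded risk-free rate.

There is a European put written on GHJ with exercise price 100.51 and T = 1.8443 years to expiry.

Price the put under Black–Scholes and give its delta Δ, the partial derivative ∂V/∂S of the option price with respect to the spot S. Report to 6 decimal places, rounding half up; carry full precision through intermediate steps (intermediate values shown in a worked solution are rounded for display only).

σ√T = 0.5671·√1.8443 = 0.770150
d₁ = (ln(S/K) + (r+σ²/2)T) / (σ√T) = (ln(125.31/100.51) + (0.0556+0.5671²/2)·1.8443) / 0.770150 = (0.220533 + 0.399109) / 0.770150 = 0.804573
d₂ = d₁ − σ√T = 0.804573 − 0.770150 = 0.034423
e^{−rT} = 0.902539
N(−d₁) = 0.210533,  N(−d₂) = 0.486270
Put price V = K·e^{−rT}·N(−d₂) − S·N(−d₁) = 44.111598 − 26.381892 = 17.729706
Δ = −N(−d₁) = -0.210533

price = 17.729706
Δ = -0.210533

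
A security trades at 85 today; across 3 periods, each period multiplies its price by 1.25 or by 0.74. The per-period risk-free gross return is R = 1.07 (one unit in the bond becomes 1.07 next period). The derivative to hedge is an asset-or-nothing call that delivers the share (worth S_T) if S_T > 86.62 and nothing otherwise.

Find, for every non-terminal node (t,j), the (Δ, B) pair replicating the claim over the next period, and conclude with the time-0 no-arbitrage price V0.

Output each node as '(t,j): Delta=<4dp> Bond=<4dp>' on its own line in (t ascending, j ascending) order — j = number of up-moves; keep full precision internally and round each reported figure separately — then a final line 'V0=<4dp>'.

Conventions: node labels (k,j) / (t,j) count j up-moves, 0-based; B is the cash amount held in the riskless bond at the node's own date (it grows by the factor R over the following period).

Arbitrage-free pricing uses the up-move probability p* = (R−d)/(u−d) = 0.6471, discounting each step at R = 1.07.
Payoffs at expiry: V(3,0)=0.0000, V(3,1)=0.0000, V(3,2)=98.2812, V(3,3)=166.0156
(2,0): S=46.5460. Δ = (V_up−V_dn)/(S_up−S_dn) = (0.0000−0.0000)/(58.1825−34.4440) = 0.0000. V = [p*·0.0000 + (1−p*)·0.0000]/1.07 = 0.0000. B = V − Δ·S = 0.0000.
(2,1): S=78.6250. Δ = (V_up−V_dn)/(S_up−S_dn) = (98.2812−0.0000)/(98.2812−58.1825) = 2.4510. V = [p*·98.2812 + (1−p*)·0.0000]/1.07 = 59.4334. B = V − Δ·S = -133.2749.
(2,2): S=132.8125. Δ = (V_up−V_dn)/(S_up−S_dn) = (166.0156−98.2812)/(166.0156−98.2812) = 1.0000. V = [p*·166.0156 + (1−p*)·98.2812]/1.07 = 132.8125. B = V − Δ·S = 0.0000.
(1,0): S=62.9000. Δ = (V_up−V_dn)/(S_up−S_dn) = (59.4334−0.0000)/(78.6250−46.5460) = 1.8527. V = [p*·59.4334 + (1−p*)·0.0000]/1.07 = 35.9410. B = V − Δ·S = -80.5951.
(1,1): S=106.2500. Δ = (V_up−V_dn)/(S_up−S_dn) = (132.8125−59.4334)/(132.8125−78.6250) = 1.3542. V = [p*·132.8125 + (1−p*)·59.4334]/1.07 = 99.9196. B = V − Δ·S = -43.9609.
(0,0): S=85.0000. Δ = (V_up−V_dn)/(S_up−S_dn) = (99.9196−35.9410)/(106.2500−62.9000) = 1.4759. V = [p*·99.9196 + (1−p*)·35.9410]/1.07 = 72.2794. B = V − Δ·S = -53.1688.
Sanity check at the root: Δ(0,0)·S0 + B(0,0) reproduces V0 = 72.2794.

(0,0): Delta=1.4759 Bond=-53.1688
(1,0): Delta=1.8527 Bond=-80.5951
(1,1): Delta=1.3542 Bond=-43.9609
(2,0): Delta=0.0000 Bond=0.0000
(2,1): Delta=2.4510 Bond=-133.2749
(2,2): Delta=1.0000 Bond=0.0000
V0=72.2794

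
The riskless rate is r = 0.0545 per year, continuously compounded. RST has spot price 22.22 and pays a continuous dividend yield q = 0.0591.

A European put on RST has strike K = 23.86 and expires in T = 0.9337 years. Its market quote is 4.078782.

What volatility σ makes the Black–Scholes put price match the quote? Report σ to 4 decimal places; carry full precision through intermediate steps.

At σ = 0.3806 the Black–Scholes value reproduces the quote:
σ√T = 0.3806·√0.9337 = 0.367767
d₁ = (ln(S/K) + (r−q+σ²/2)T) / (σ√T) = (ln(22.22/23.86) + (0.0545−0.0591+0.3806²/2)·0.9337) / 0.367767 = (-0.071211 + 0.063331) / 0.367767 = -0.021425
d₂ = d₁ − σ√T = -0.021425 − 0.367767 = -0.389192
e^{−rT} = 0.950386
e^{−qT} = 0.946313
N(−d₁) = 0.508547,  N(−d₂) = 0.651433
V = K·e^{−rT}·N(−d₂) − S·e^{−qT}·N(−d₁) = 14.772035 − 10.693253 = 4.078782 (the observed quote) — the price is monotone increasing in volatility, hence this σ is the only solution

sigma = 0.3806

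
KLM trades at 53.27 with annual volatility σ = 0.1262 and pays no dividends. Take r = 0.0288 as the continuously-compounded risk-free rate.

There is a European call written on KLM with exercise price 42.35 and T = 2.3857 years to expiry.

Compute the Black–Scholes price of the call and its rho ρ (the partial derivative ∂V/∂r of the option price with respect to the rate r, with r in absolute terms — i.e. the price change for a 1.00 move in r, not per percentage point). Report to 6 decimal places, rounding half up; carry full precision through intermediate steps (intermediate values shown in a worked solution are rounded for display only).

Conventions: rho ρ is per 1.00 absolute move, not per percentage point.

σ√T = 0.1262·√2.3857 = 0.194925
d₁ = (ln(S/K) + (r+σ²/2)T) / (σ√T) = (ln(53.27/42.35) + (0.0288+0.1262²/2)·2.3857) / 0.194925 = (0.229405 + 0.087706) / 0.194925 = 1.626837
d₂ = d₁ − σ√T = 1.626837 − 0.194925 = 1.431912
e^{−rT} = 0.933599
N(d₁) = 0.948114,  N(d₂) = 0.923915
Call price V = S·N(d₁) − K·e^{−rT}·N(d₂) = 50.506038 − 36.529697 = 13.976341
ρ = K·T·e^{−rT}·N(d₂) = 87.148898

price = 13.976341
ρ = 87.148898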